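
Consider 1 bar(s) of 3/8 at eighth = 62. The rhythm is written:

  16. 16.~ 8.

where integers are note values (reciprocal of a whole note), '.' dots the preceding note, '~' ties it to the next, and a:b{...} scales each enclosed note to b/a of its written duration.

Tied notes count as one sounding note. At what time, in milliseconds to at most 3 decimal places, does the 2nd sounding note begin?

1. 0.0ms @ 0 + 725.806ms (3/4)
2. 725.806ms @ 3/4 + 2177.419ms (9/4)

note 2 onset = 3/4b = 725.806ms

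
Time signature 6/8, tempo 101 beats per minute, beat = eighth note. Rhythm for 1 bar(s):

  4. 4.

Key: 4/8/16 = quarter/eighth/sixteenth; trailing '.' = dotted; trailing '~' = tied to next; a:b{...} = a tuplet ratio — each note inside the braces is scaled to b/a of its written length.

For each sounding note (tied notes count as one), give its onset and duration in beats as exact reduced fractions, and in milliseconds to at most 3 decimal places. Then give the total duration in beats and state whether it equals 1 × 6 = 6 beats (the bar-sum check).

1) 0.0ms=0b +1782.178ms=3b
2) 1782.178ms=3b +1782.178ms=3b
Σ=6b of 6 (101bpm 6/8) — PASS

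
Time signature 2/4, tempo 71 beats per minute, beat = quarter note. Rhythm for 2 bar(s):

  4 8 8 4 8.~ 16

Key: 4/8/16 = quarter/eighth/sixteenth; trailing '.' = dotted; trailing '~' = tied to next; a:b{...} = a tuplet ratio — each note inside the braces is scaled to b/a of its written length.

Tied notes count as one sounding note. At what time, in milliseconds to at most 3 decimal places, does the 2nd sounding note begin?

1. 0.0ms @ 0 + 845.07ms (1)
2. 845.07ms @ 1 + 422.535ms (1/2)
3. 1267.606ms @ 3/2 + 422.535ms (1/2)
4. 1690.141ms @ 2 + 845.07ms (1)
5. 2535.211ms @ 3 + 845.07ms (1)

note 2 onset = 1b = 845.07ms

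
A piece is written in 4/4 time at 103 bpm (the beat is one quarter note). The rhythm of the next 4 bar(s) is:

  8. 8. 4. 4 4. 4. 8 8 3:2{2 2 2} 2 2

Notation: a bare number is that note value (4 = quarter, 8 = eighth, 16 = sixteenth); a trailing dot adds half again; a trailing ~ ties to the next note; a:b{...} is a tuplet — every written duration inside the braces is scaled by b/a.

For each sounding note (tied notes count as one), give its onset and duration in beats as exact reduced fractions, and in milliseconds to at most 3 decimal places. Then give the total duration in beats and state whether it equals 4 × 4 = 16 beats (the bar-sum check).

1) 0.0ms=0b +436.893ms=3/4b
2) 436.893ms=3/4b +436.893ms=3/4b
3) 873.786ms=3/2b +873.786ms=3/2b
4) 1747.573ms=3b +582.524ms=1b
5) 2330.097ms=4b +873.786ms=3/2b
6) 3203.883ms=11/2b +873.786ms=3/2b
7) 4077.67ms=7b +291.262ms=1/2b
8) 4368.932ms=15/2b +291.262ms=1/2b
9) 4660.194ms=8b +776.699ms=4/3b
10) 5436.893ms=28/3b +776.699ms=4/3b
11) 6213.592ms=32/3b +776.699ms=4/3b
12) 6990.291ms=12b +1165.049ms=2b
13) 8155.34ms=14b +1165.049ms=2b
Σ=16b of 16 (103bpm 4/4) — PASS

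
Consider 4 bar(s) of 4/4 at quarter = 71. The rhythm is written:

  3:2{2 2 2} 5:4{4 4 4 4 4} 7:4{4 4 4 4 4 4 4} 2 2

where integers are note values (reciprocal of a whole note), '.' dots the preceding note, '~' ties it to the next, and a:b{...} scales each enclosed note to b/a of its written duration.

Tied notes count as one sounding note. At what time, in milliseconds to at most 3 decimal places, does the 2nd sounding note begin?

1. 0.0ms @ 0 + 1126.761ms (4/3)
2. 1126.761ms @ 4/3 + 1126.761ms (4/3)
3. 2253.521ms @ 8/3 + 1126.761ms (4/3)
4. 3380.282ms @ 4 + 676.056ms (4/5)
5. 4056.338ms @ 24/5 + 676.056ms (4/5)
6. 4732.394ms @ 28/5 + 676.056ms (4/5)
7. 5408.451ms @ 32/5 + 676.056ms (4/5)
8. 6084.507ms @ 36/5 + 676.056ms (4/5)
9. 6760.563ms @ 8 + 482.897ms (4/7)
10. 7243.461ms @ 60/7 + 482.897ms (4/7)
11. 7726.358ms @ 64/7 + 482.897ms (4/7)
12. 8209.256ms @ 68/7 + 482.897ms (4/7)
13. 8692.153ms @ 72/7 + 482.897ms (4/7)
14. 9175.05ms @ 76/7 + 482.897ms (4/7)
15. 9657.948ms @ 80/7 + 482.897ms (4/7)
16. 10140.845ms @ 12 + 1690.141ms (2)
17. 11830.986ms @ 14 + 1690.141ms (2)

note 2 onset = 4/3b = 1126.761ms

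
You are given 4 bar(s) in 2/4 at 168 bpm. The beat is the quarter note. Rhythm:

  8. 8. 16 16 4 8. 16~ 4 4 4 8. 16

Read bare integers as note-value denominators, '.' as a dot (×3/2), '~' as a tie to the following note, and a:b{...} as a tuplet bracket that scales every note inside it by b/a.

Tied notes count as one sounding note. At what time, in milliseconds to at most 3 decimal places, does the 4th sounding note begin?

1. 0.0ms @ 0 + 267.857ms (3/4)
2. 267.857ms @ 3/4 + 267.857ms (3/4)
3. 535.714ms @ 3/2 + 89.286ms (1/4)
4. 625.0ms @ 7/4 + 89.286ms (1/4)
5. 714.286ms @ 2 + 357.143ms (1)
6. 1071.429ms @ 3 + 267.857ms (3/4)
7. 1339.286ms @ 15/4 + 446.429ms (5/4)
8. 1785.714ms @ 5 + 357.143ms (1)
9. 2142.857ms @ 6 + 357.143ms (1)
10. 2500.0ms @ 7 + 267.857ms (3/4)
11. 2767.857ms @ 31/4 + 89.286ms (1/4)

note 4 onset = 7/4b = 625.0ms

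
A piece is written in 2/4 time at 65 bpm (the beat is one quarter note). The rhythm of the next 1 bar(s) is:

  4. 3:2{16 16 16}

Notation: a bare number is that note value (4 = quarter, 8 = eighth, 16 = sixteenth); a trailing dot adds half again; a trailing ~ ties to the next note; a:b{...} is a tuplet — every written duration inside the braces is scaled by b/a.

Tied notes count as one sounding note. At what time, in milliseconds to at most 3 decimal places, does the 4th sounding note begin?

1. 0.0ms @ 0 + 1384.615ms (3/2)
2. 1384.615ms @ 3/2 + 153.846ms (1/6)
3. 1538.462ms @ 5/3 + 153.846ms (1/6)
4. 1692.308ms @ 11/6 + 153.846ms (1/6)

note 4 onset = 11/6b = 1692.308ms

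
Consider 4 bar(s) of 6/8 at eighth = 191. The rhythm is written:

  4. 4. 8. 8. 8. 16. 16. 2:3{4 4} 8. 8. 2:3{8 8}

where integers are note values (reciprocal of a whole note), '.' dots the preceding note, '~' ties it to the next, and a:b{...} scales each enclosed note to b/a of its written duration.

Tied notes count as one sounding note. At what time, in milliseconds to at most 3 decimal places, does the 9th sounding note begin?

1. 0.0ms @ 0 + 942.408ms (3)
2. 942.408ms @ 3 + 942.408ms (3)
3. 1884.817ms @ 6 + 471.204ms (3/2)
4. 2356.021ms @ 15/2 + 471.204ms (3/2)
5. 2827.225ms @ 9 + 471.204ms (3/2)
6. 3298.429ms @ 21/2 + 235.602ms (3/4)
7. 3534.031ms @ 45/4 + 235.602ms (3/4)
8. 3769.634ms @ 12 + 942.408ms (3)
9. 4712.042ms @ 15 + 942.408ms (3)
10. 5654.45ms @ 18 + 471.204ms (3/2)
11. 6125.654ms @ 39/2 + 471.204ms (3/2)
12. 6596.859ms @ 21 + 471.204ms (3/2)
13. 7068.063ms @ 45/2 + 471.204ms (3/2)

note 9 onset = 15b = 4712.042ms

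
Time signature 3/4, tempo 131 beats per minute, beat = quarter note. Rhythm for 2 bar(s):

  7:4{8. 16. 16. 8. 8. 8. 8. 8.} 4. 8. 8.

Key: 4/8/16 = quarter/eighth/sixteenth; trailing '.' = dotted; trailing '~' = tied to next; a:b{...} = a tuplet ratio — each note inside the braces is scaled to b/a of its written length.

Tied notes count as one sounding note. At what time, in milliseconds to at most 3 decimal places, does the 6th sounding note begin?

1. 0.0ms @ 0 + 196.292ms (3/7)
2. 196.292ms @ 3/7 + 98.146ms (3/14)
3. 294.438ms @ 9/14 + 98.146ms (3/14)
4. 392.585ms @ 6/7 + 196.292ms (3/7)
5. 588.877ms @ 9/7 + 196.292ms (3/7)
6. 785.169ms @ 12/7 + 196.292ms (3/7)
7. 981.461ms @ 15/7 + 196.292ms (3/7)
8. 1177.754ms @ 18/7 + 196.292ms (3/7)
9. 1374.046ms @ 3 + 687.023ms (3/2)
10. 2061.069ms @ 9/2 + 343.511ms (3/4)
11. 2404.58ms @ 21/4 + 343.511ms (3/4)

note 6 onset = 12/7b = 785.169ms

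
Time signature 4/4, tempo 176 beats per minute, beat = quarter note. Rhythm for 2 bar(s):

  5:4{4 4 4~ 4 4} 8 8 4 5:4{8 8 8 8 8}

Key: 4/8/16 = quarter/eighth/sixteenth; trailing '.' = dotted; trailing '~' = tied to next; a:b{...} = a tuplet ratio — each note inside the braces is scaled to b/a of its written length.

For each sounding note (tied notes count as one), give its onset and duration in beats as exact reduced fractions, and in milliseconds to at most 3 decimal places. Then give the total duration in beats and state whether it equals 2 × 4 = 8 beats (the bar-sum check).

1) 0.0ms=0b +272.727ms=4/5b
2) 272.727ms=4/5b +272.727ms=4/5b
3) 545.455ms=8/5b +545.455ms=8/5b
4) 1090.909ms=16/5b +272.727ms=4/5b
5) 1363.636ms=4b +170.455ms=1/2b
6) 1534.091ms=9/2b +170.455ms=1/2b
7) 1704.545ms=5b +340.909ms=1b
8) 2045.455ms=6b +136.364ms=2/5b
9) 2181.818ms=32/5b +136.364ms=2/5b
10) 2318.182ms=34/5b +136.364ms=2/5b
11) 2454.545ms=36/5b +136.364ms=2/5b
12) 2590.909ms=38/5b +136.364ms=2/5b
Σ=8b of 8 (176bpm 4/4) — PASS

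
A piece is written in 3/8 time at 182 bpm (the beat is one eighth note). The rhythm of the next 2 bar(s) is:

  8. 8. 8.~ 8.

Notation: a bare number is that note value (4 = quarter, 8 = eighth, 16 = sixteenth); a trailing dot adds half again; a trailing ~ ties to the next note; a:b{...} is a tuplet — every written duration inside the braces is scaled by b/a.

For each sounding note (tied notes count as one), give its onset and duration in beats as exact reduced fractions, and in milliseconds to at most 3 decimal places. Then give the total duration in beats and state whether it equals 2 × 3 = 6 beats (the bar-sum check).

1) 0.0ms=0b +494.505ms=3/2b
2) 494.505ms=3/2b +494.505ms=3/2b
3) 989.011ms=3b +989.011ms=3b
Σ=6b of 6 (182bpm 3/8) — PASS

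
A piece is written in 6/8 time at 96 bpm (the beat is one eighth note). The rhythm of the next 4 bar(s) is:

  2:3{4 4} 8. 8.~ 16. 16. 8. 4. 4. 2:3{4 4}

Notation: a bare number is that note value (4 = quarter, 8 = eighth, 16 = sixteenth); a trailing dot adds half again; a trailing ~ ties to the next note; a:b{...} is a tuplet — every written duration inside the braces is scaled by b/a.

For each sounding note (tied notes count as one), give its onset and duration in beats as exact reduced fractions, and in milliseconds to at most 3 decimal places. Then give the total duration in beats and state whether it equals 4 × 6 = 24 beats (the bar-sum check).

1) 0.0ms=0b +1875.0ms=3b
2) 1875.0ms=3b +1875.0ms=3b
3) 3750.0ms=6b +937.5ms=3/2b
4) 4687.5ms=15/2b +1406.25ms=9/4b
5) 6093.75ms=39/4b +468.75ms=3/4b
6) 6562.5ms=21/2b +937.5ms=3/2b
7) 7500.0ms=12b +1875.0ms=3b
8) 9375.0ms=15b +1875.0ms=3b
9) 11250.0ms=18b +1875.0ms=3b
10) 13125.0ms=21b +1875.0ms=3b
Σ=24b of 24 (96bpm 6/8) — PASS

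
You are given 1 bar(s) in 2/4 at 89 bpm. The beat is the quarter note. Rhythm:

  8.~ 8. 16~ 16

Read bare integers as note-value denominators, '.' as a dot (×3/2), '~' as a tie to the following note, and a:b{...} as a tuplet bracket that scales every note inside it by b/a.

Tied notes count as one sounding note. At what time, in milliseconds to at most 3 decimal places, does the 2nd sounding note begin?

note 2 onset = 3/2b = 1011.236ms

1. 0.0ms @ 0 + 1011.236ms (3/2)
2. 1011.236ms @ 3/2 + 337.079ms (1/2)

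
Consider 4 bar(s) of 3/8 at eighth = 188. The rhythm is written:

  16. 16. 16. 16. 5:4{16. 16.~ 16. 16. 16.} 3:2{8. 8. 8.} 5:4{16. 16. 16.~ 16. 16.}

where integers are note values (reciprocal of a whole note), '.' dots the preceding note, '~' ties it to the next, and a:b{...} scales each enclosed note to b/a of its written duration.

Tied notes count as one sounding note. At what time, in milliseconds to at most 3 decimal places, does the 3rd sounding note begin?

1. 0.0ms @ 0 + 239.362ms (3/4)
2. 239.362ms @ 3/4 + 239.362ms (3/4)
3. 478.723ms @ 3/2 + 239.362ms (3/4)
4. 718.085ms @ 9/4 + 239.362ms (3/4)
5. 957.447ms @ 3 + 191.489ms (3/5)
6. 1148.936ms @ 18/5 + 382.979ms (6/5)
7. 1531.915ms @ 24/5 + 191.489ms (3/5)
8. 1723.404ms @ 27/5 + 191.489ms (3/5)
9. 1914.894ms @ 6 + 319.149ms (1)
10. 2234.043ms @ 7 + 319.149ms (1)
11. 2553.191ms @ 8 + 319.149ms (1)
12. 2872.34ms @ 9 + 191.489ms (3/5)
13. 3063.83ms @ 48/5 + 191.489ms (3/5)
14. 3255.319ms @ 51/5 + 382.979ms (6/5)
15. 3638.298ms @ 57/5 + 191.489ms (3/5)

note 3 onset = 3/2b = 478.723ms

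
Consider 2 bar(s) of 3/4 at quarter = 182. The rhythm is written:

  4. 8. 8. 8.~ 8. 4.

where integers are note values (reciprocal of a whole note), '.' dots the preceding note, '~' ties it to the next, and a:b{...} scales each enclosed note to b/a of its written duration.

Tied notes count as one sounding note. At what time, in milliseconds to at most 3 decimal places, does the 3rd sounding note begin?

1. 0.0ms @ 0 + 494.505ms (3/2)
2. 494.505ms @ 3/2 + 247.253ms (3/4)
3. 741.758ms @ 9/4 + 247.253ms (3/4)
4. 989.011ms @ 3 + 494.505ms (3/2)
5. 1483.516ms @ 9/2 + 494.505ms (3/2)

note 3 onset = 9/4b = 741.758ms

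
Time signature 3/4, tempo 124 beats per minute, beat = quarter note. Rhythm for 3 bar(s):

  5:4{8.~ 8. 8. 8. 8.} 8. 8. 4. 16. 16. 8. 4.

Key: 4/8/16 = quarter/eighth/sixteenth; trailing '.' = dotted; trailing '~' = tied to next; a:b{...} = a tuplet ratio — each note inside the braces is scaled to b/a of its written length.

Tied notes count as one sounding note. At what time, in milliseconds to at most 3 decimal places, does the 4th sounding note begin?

note 4 onset = 12/5b = 1161.29ms

1. 0.0ms @ 0 + 580.645ms (6/5)
2. 580.645ms @ 6/5 + 290.323ms (3/5)
3. 870.968ms @ 9/5 + 290.323ms (3/5)
4. 1161.29ms @ 12/5 + 290.323ms (3/5)
5. 1451.613ms @ 3 + 362.903ms (3/4)
6. 1814.516ms @ 15/4 + 362.903ms (3/4)
7. 2177.419ms @ 9/2 + 725.806ms (3/2)
8. 2903.226ms @ 6 + 181.452ms (3/8)
9. 3084.677ms @ 51/8 + 181.452ms (3/8)
10. 3266.129ms @ 27/4 + 362.903ms (3/4)
11. 3629.032ms @ 15/2 + 725.806ms (3/2)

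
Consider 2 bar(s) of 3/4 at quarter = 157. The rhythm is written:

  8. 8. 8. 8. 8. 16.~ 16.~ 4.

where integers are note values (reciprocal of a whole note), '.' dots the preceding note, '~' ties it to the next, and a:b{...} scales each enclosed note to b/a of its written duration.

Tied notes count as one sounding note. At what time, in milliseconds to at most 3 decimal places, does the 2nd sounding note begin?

1. 0.0ms @ 0 + 286.624ms (3/4)
2. 286.624ms @ 3/4 + 286.624ms (3/4)
3. 573.248ms @ 3/2 + 286.624ms (3/4)
4. 859.873ms @ 9/4 + 286.624ms (3/4)
5. 1146.497ms @ 3 + 286.624ms (3/4)
6. 1433.121ms @ 15/4 + 859.873ms (9/4)

note 2 onset = 3/4b = 286.624ms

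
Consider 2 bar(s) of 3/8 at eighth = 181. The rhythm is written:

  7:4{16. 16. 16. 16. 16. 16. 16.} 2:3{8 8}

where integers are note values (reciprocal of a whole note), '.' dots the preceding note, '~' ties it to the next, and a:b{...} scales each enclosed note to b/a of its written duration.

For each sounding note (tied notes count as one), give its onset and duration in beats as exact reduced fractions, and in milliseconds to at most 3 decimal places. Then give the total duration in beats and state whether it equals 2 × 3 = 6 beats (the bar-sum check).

1) 0.0ms=0b +142.068ms=3/7b
2) 142.068ms=3/7b +142.068ms=3/7b
3) 284.136ms=6/7b +142.068ms=3/7b
4) 426.204ms=9/7b +142.068ms=3/7b
5) 568.272ms=12/7b +142.068ms=3/7b
6) 710.339ms=15/7b +142.068ms=3/7b
7) 852.407ms=18/7b +142.068ms=3/7b
8) 994.475ms=3b +497.238ms=3/2b
9) 1491.713ms=9/2b +497.238ms=3/2b
Σ=6b of 6 (181bpm 3/8) — PASS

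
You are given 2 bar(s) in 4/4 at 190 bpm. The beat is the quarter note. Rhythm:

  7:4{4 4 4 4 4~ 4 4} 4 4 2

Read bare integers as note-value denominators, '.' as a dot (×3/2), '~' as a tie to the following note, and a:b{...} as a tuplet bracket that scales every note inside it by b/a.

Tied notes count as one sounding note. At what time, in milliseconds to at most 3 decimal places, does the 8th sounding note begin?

note 8 onset = 5b = 1578.947ms

1. 0.0ms @ 0 + 180.451ms (4/7)
2. 180.451ms @ 4/7 + 180.451ms (4/7)
3. 360.902ms @ 8/7 + 180.451ms (4/7)
4. 541.353ms @ 12/7 + 180.451ms (4/7)
5. 721.805ms @ 16/7 + 360.902ms (8/7)
6. 1082.707ms @ 24/7 + 180.451ms (4/7)
7. 1263.158ms @ 4 + 315.789ms (1)
8. 1578.947ms @ 5 + 315.789ms (1)
9. 1894.737ms @ 6 + 631.579ms (2)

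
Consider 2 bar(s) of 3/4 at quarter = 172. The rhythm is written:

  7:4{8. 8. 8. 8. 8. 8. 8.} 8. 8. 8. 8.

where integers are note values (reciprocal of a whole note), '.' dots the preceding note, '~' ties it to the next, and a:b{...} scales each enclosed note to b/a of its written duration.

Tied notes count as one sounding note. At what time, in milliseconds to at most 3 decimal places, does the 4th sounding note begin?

note 4 onset = 9/7b = 448.505ms

1. 0.0ms @ 0 + 149.502ms (3/7)
2. 149.502ms @ 3/7 + 149.502ms (3/7)
3. 299.003ms @ 6/7 + 149.502ms (3/7)
4. 448.505ms @ 9/7 + 149.502ms (3/7)
5. 598.007ms @ 12/7 + 149.502ms (3/7)
6. 747.508ms @ 15/7 + 149.502ms (3/7)
7. 897.01ms @ 18/7 + 149.502ms (3/7)
8. 1046.512ms @ 3 + 261.628ms (3/4)
9. 1308.14ms @ 15/4 + 261.628ms (3/4)
10. 1569.767ms @ 9/2 + 261.628ms (3/4)
11. 1831.395ms @ 21/4 + 261.628ms (3/4)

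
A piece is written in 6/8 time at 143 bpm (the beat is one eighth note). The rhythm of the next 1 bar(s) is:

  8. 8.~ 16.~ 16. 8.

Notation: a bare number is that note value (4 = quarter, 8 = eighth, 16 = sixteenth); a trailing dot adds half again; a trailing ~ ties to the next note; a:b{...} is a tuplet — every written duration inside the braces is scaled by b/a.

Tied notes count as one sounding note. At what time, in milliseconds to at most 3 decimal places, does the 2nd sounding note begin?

note 2 onset = 3/2b = 629.371ms

1. 0.0ms @ 0 + 629.371ms (3/2)
2. 629.371ms @ 3/2 + 1258.741ms (3)
3. 1888.112ms @ 9/2 + 629.371ms (3/2)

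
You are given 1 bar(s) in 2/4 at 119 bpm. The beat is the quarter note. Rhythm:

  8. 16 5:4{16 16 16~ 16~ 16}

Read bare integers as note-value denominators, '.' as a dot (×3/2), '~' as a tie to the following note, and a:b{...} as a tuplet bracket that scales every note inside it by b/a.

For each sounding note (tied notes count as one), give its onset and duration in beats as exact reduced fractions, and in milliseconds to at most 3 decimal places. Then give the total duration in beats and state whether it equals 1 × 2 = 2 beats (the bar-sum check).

1) 0.0ms=0b +378.151ms=3/4b
2) 378.151ms=3/4b +126.05ms=1/4b
3) 504.202ms=1b +100.84ms=1/5b
4) 605.042ms=6/5b +100.84ms=1/5b
5) 705.882ms=7/5b +302.521ms=3/5b
Σ=2b of 2 (119bpm 2/4) — PASS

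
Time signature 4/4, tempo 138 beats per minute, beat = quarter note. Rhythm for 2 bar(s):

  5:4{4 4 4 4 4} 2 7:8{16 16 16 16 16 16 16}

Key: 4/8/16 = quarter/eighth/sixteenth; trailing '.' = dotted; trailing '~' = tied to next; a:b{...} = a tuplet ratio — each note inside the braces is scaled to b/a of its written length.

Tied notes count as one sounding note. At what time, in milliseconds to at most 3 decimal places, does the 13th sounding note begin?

1. 0.0ms @ 0 + 347.826ms (4/5)
2. 347.826ms @ 4/5 + 347.826ms (4/5)
3. 695.652ms @ 8/5 + 347.826ms (4/5)
4. 1043.478ms @ 12/5 + 347.826ms (4/5)
5. 1391.304ms @ 16/5 + 347.826ms (4/5)
6. 1739.13ms @ 4 + 869.565ms (2)
7. 2608.696ms @ 6 + 124.224ms (2/7)
8. 2732.919ms @ 44/7 + 124.224ms (2/7)
9. 2857.143ms @ 46/7 + 124.224ms (2/7)
10. 2981.366ms @ 48/7 + 124.224ms (2/7)
11. 3105.59ms @ 50/7 + 124.224ms (2/7)
12. 3229.814ms @ 52/7 + 124.224ms (2/7)
13. 3354.037ms @ 54/7 + 124.224ms (2/7)

note 13 onset = 54/7b = 3354.037ms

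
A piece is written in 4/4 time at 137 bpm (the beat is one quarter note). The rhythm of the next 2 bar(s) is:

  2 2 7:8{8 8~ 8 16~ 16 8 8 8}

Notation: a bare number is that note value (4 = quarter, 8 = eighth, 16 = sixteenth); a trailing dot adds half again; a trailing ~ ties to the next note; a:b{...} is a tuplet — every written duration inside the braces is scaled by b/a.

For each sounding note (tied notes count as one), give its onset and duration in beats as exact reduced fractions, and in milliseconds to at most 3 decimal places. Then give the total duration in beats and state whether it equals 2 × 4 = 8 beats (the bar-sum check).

1) 0.0ms=0b +875.912ms=2b
2) 875.912ms=2b +875.912ms=2b
3) 1751.825ms=4b +250.261ms=4/7b
4) 2002.086ms=32/7b +500.521ms=8/7b
5) 2502.607ms=40/7b +250.261ms=4/7b
6) 2752.868ms=44/7b +250.261ms=4/7b
7) 3003.128ms=48/7b +250.261ms=4/7b
8) 3253.389ms=52/7b +250.261ms=4/7b
Σ=8b of 8 (137bpm 4/4) — PASS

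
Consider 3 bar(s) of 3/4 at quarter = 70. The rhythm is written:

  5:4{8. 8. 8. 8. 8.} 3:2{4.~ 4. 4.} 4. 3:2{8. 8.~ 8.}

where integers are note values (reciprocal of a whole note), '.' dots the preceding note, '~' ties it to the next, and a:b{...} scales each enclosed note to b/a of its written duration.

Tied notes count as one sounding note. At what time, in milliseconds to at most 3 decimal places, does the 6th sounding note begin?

note 6 onset = 3b = 2571.429ms

1. 0.0ms @ 0 + 514.286ms (3/5)
2. 514.286ms @ 3/5 + 514.286ms (3/5)
3. 1028.571ms @ 6/5 + 514.286ms (3/5)
4. 1542.857ms @ 9/5 + 514.286ms (3/5)
5. 2057.143ms @ 12/5 + 514.286ms (3/5)
6. 2571.429ms @ 3 + 1714.286ms (2)
7. 4285.714ms @ 5 + 857.143ms (1)
8. 5142.857ms @ 6 + 1285.714ms (3/2)
9. 6428.571ms @ 15/2 + 428.571ms (1/2)
10. 6857.143ms @ 8 + 857.143ms (1)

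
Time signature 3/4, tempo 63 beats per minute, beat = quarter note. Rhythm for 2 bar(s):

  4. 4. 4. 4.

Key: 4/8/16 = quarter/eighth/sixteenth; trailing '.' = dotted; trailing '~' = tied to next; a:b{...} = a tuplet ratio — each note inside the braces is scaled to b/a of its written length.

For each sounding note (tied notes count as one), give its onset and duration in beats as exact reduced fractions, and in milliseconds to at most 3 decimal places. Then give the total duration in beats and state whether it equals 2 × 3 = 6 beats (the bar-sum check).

1) 0.0ms=0b +1428.571ms=3/2b
2) 1428.571ms=3/2b +1428.571ms=3/2b
3) 2857.143ms=3b +1428.571ms=3/2b
4) 4285.714ms=9/2b +1428.571ms=3/2b
Σ=6b of 6 (63bpm 3/4) — PASS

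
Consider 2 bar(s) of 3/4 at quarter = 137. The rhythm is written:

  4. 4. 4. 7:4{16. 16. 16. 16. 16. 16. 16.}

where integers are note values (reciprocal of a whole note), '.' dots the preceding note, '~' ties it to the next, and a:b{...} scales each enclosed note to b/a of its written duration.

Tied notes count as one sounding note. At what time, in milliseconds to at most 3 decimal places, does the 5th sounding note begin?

1. 0.0ms @ 0 + 656.934ms (3/2)
2. 656.934ms @ 3/2 + 656.934ms (3/2)
3. 1313.869ms @ 3 + 656.934ms (3/2)
4. 1970.803ms @ 9/2 + 93.848ms (3/14)
5. 2064.651ms @ 33/7 + 93.848ms (3/14)
6. 2158.498ms @ 69/14 + 93.848ms (3/14)
7. 2252.346ms @ 36/7 + 93.848ms (3/14)
8. 2346.194ms @ 75/14 + 93.848ms (3/14)
9. 2440.042ms @ 39/7 + 93.848ms (3/14)
10. 2533.889ms @ 81/14 + 93.848ms (3/14)

note 5 onset = 33/7b = 2064.651ms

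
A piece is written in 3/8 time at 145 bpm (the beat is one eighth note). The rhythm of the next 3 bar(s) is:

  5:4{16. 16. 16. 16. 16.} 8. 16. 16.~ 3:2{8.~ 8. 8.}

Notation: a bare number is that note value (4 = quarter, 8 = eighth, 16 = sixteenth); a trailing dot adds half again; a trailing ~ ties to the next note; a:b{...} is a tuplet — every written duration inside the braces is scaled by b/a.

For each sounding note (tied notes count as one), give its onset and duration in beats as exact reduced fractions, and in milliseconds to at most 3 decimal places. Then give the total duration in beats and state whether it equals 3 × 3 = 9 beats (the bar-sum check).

1) 0.0ms=0b +248.276ms=3/5b
2) 248.276ms=3/5b +248.276ms=3/5b
3) 496.552ms=6/5b +248.276ms=3/5b
4) 744.828ms=9/5b +248.276ms=3/5b
5) 993.103ms=12/5b +248.276ms=3/5b
6) 1241.379ms=3b +620.69ms=3/2b
7) 1862.069ms=9/2b +310.345ms=3/4b
8) 2172.414ms=21/4b +1137.931ms=11/4b
9) 3310.345ms=8b +413.793ms=1b
Σ=9b of 9 (145bpm 3/8) — PASS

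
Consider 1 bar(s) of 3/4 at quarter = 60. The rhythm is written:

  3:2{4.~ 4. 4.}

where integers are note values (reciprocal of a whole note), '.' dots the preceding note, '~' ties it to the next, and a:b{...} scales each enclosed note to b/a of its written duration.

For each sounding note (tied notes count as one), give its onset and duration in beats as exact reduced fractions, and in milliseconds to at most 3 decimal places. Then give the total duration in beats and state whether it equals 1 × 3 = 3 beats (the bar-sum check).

1) 0.0ms=0b +2000.0ms=2b
2) 2000.0ms=2b +1000.0ms=1b
Σ=3b of 3 (60bpm 3/4) — PASS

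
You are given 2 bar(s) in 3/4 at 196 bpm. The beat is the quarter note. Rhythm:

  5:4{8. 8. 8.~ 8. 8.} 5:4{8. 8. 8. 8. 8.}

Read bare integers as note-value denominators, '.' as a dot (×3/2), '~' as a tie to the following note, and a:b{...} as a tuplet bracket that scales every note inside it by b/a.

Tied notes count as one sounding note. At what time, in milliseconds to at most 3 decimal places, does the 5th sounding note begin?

1. 0.0ms @ 0 + 183.673ms (3/5)
2. 183.673ms @ 3/5 + 183.673ms (3/5)
3. 367.347ms @ 6/5 + 367.347ms (6/5)
4. 734.694ms @ 12/5 + 183.673ms (3/5)
5. 918.367ms @ 3 + 183.673ms (3/5)
6. 1102.041ms @ 18/5 + 183.673ms (3/5)
7. 1285.714ms @ 21/5 + 183.673ms (3/5)
8. 1469.388ms @ 24/5 + 183.673ms (3/5)
9. 1653.061ms @ 27/5 + 183.673ms (3/5)

note 5 onset = 3b = 918.367ms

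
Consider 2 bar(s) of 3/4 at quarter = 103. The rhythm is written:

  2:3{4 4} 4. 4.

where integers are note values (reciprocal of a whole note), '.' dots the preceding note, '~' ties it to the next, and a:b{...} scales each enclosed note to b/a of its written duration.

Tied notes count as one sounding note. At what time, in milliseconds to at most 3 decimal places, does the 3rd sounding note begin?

note 3 onset = 3b = 1747.573ms

1. 0.0ms @ 0 + 873.786ms (3/2)
2. 873.786ms @ 3/2 + 873.786ms (3/2)
3. 1747.573ms @ 3 + 873.786ms (3/2)
4. 2621.359ms @ 9/2 + 873.786ms (3/2)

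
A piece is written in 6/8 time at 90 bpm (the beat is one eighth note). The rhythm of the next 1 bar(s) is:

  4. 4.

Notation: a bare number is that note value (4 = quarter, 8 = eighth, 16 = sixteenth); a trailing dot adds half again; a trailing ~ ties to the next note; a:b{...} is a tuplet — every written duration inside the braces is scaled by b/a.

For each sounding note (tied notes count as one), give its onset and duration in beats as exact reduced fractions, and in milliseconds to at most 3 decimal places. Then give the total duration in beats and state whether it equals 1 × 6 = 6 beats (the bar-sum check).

1) 0.0ms=0b +2000.0ms=3b
2) 2000.0ms=3b +2000.0ms=3b
Σ=6b of 6 (90bpm 6/8) — PASS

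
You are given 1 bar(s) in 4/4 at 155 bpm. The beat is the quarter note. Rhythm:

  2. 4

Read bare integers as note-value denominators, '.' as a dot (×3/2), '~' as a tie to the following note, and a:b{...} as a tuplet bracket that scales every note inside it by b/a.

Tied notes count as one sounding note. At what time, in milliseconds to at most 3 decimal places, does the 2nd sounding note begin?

note 2 onset = 3b = 1161.29ms

1. 0.0ms @ 0 + 1161.29ms (3)
2. 1161.29ms @ 3 + 387.097ms (1)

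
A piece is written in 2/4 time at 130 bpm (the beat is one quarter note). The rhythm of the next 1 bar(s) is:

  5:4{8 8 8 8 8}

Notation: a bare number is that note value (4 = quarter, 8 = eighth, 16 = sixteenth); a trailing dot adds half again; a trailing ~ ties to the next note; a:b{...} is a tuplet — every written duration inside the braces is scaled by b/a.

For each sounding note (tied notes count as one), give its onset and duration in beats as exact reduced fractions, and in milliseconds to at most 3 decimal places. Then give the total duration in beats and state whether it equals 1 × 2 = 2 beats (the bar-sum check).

1) 0.0ms=0b +184.615ms=2/5b
2) 184.615ms=2/5b +184.615ms=2/5b
3) 369.231ms=4/5b +184.615ms=2/5b
4) 553.846ms=6/5b +184.615ms=2/5b
5) 738.462ms=8/5b +184.615ms=2/5b
Σ=2b of 2 (130bpm 2/4) — PASS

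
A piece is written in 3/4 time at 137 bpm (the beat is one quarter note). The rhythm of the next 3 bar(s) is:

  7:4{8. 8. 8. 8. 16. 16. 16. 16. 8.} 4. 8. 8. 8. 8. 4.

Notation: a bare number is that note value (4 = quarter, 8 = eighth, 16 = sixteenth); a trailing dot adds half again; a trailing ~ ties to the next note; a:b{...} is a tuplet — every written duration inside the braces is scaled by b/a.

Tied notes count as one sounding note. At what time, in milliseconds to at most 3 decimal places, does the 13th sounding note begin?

1. 0.0ms @ 0 + 187.696ms (3/7)
2. 187.696ms @ 3/7 + 187.696ms (3/7)
3. 375.391ms @ 6/7 + 187.696ms (3/7)
4. 563.087ms @ 9/7 + 187.696ms (3/7)
5. 750.782ms @ 12/7 + 93.848ms (3/14)
6. 844.63ms @ 27/14 + 93.848ms (3/14)
7. 938.478ms @ 15/7 + 93.848ms (3/14)
8. 1032.325ms @ 33/14 + 93.848ms (3/14)
9. 1126.173ms @ 18/7 + 187.696ms (3/7)
10. 1313.869ms @ 3 + 656.934ms (3/2)
11. 1970.803ms @ 9/2 + 328.467ms (3/4)
12. 2299.27ms @ 21/4 + 328.467ms (3/4)
13. 2627.737ms @ 6 + 328.467ms (3/4)
14. 2956.204ms @ 27/4 + 328.467ms (3/4)
15. 3284.672ms @ 15/2 + 656.934ms (3/2)

note 13 onset = 6b = 2627.737ms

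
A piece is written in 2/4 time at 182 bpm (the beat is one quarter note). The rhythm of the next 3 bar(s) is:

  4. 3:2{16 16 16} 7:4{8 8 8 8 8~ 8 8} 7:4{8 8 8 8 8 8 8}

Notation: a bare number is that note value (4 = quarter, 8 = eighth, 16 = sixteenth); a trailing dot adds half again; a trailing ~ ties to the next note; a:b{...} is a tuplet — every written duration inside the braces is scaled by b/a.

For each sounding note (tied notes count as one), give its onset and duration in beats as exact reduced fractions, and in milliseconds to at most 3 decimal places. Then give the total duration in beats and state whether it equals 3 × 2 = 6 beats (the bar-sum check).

1) 0.0ms=0b +494.505ms=3/2b
2) 494.505ms=3/2b +54.945ms=1/6b
3) 549.451ms=5/3b +54.945ms=1/6b
4) 604.396ms=11/6b +54.945ms=1/6b
5) 659.341ms=2b +94.192ms=2/7b
6) 753.532ms=16/7b +94.192ms=2/7b
7) 847.724ms=18/7b +94.192ms=2/7b
8) 941.915ms=20/7b +94.192ms=2/7b
9) 1036.107ms=22/7b +188.383ms=4/7b
10) 1224.49ms=26/7b +94.192ms=2/7b
11) 1318.681ms=4b +94.192ms=2/7b
12) 1412.873ms=30/7b +94.192ms=2/7b
13) 1507.064ms=32/7b +94.192ms=2/7b
14) 1601.256ms=34/7b +94.192ms=2/7b
15) 1695.447ms=36/7b +94.192ms=2/7b
16) 1789.639ms=38/7b +94.192ms=2/7b
17) 1883.83ms=40/7b +94.192ms=2/7b
Σ=6b of 6 (182bpm 2/4) — PASS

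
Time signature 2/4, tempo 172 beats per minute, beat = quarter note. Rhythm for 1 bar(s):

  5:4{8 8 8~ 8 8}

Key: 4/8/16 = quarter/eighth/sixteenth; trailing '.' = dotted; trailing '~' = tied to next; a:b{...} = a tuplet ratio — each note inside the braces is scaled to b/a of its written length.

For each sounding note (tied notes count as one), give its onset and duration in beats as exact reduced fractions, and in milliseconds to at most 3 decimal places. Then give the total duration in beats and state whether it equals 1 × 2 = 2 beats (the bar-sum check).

1) 0.0ms=0b +139.535ms=2/5b
2) 139.535ms=2/5b +139.535ms=2/5b
3) 279.07ms=4/5b +279.07ms=4/5b
4) 558.14ms=8/5b +139.535ms=2/5b
Σ=2b of 2 (172bpm 2/4) — PASS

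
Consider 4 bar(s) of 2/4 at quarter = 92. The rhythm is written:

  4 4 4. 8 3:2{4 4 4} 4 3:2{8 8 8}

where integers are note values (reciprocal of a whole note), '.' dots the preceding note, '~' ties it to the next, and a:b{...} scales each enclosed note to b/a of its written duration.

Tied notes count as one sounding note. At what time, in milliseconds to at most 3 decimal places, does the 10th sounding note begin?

1. 0.0ms @ 0 + 652.174ms (1)
2. 652.174ms @ 1 + 652.174ms (1)
3. 1304.348ms @ 2 + 978.261ms (3/2)
4. 2282.609ms @ 7/2 + 326.087ms (1/2)
5. 2608.696ms @ 4 + 434.783ms (2/3)
6. 3043.478ms @ 14/3 + 434.783ms (2/3)
7. 3478.261ms @ 16/3 + 434.783ms (2/3)
8. 3913.043ms @ 6 + 652.174ms (1)
9. 4565.217ms @ 7 + 217.391ms (1/3)
10. 4782.609ms @ 22/3 + 217.391ms (1/3)
11. 5000.0ms @ 23/3 + 217.391ms (1/3)

note 10 onset = 22/3b = 4782.609ms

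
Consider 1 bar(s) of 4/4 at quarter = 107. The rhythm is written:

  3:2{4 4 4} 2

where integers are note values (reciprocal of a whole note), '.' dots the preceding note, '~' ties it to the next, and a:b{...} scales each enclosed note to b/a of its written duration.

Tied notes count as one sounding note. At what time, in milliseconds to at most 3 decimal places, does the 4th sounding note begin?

note 4 onset = 2b = 1121.495ms

1. 0.0ms @ 0 + 373.832ms (2/3)
2. 373.832ms @ 2/3 + 373.832ms (2/3)
3. 747.664ms @ 4/3 + 373.832ms (2/3)
4. 1121.495ms @ 2 + 1121.495ms (2)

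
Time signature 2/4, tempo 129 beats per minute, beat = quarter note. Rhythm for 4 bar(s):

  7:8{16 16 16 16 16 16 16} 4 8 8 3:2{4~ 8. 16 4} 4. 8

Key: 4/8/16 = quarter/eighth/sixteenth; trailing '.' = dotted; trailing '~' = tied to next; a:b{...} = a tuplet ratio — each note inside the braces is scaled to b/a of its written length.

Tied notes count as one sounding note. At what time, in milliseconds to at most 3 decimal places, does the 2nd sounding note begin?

note 2 onset = 2/7b = 132.89ms

1. 0.0ms @ 0 + 132.89ms (2/7)
2. 132.89ms @ 2/7 + 132.89ms (2/7)
3. 265.781ms @ 4/7 + 132.89ms (2/7)
4. 398.671ms @ 6/7 + 132.89ms (2/7)
5. 531.561ms @ 8/7 + 132.89ms (2/7)
6. 664.452ms @ 10/7 + 132.89ms (2/7)
7. 797.342ms @ 12/7 + 132.89ms (2/7)
8. 930.233ms @ 2 + 465.116ms (1)
9. 1395.349ms @ 3 + 232.558ms (1/2)
10. 1627.907ms @ 7/2 + 232.558ms (1/2)
11. 1860.465ms @ 4 + 542.636ms (7/6)
12. 2403.101ms @ 31/6 + 77.519ms (1/6)
13. 2480.62ms @ 16/3 + 310.078ms (2/3)
14. 2790.698ms @ 6 + 697.674ms (3/2)
15. 3488.372ms @ 15/2 + 232.558ms (1/2)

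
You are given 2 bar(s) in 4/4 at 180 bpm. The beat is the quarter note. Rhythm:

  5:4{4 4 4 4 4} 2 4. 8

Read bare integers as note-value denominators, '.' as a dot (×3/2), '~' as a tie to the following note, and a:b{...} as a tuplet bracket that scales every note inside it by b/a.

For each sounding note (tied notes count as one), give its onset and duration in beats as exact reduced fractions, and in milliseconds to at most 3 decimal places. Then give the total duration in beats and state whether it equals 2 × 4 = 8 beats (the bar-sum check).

1) 0.0ms=0b +266.667ms=4/5b
2) 266.667ms=4/5b +266.667ms=4/5b
3) 533.333ms=8/5b +266.667ms=4/5b
4) 800.0ms=12/5b +266.667ms=4/5b
5) 1066.667ms=16/5b +266.667ms=4/5b
6) 1333.333ms=4b +666.667ms=2b
7) 2000.0ms=6b +500.0ms=3/2b
8) 2500.0ms=15/2b +166.667ms=1/2b
Σ=8b of 8 (180bpm 4/4) — PASS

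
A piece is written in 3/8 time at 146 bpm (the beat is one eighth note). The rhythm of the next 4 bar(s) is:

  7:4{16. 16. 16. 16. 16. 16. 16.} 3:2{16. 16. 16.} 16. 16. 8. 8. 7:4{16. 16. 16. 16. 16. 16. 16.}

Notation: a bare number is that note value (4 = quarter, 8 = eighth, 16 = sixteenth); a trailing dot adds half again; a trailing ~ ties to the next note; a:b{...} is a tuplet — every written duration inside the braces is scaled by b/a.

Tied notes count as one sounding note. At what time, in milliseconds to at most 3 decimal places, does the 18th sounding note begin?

1. 0.0ms @ 0 + 176.125ms (3/7)
2. 176.125ms @ 3/7 + 176.125ms (3/7)
3. 352.25ms @ 6/7 + 176.125ms (3/7)
4. 528.376ms @ 9/7 + 176.125ms (3/7)
5. 704.501ms @ 12/7 + 176.125ms (3/7)
6. 880.626ms @ 15/7 + 176.125ms (3/7)
7. 1056.751ms @ 18/7 + 176.125ms (3/7)
8. 1232.877ms @ 3 + 205.479ms (1/2)
9. 1438.356ms @ 7/2 + 205.479ms (1/2)
10. 1643.836ms @ 4 + 205.479ms (1/2)
11. 1849.315ms @ 9/2 + 308.219ms (3/4)
12. 2157.534ms @ 21/4 + 308.219ms (3/4)
13. 2465.753ms @ 6 + 616.438ms (3/2)
14. 3082.192ms @ 15/2 + 616.438ms (3/2)
15. 3698.63ms @ 9 + 176.125ms (3/7)
16. 3874.755ms @ 66/7 + 176.125ms (3/7)
17. 4050.881ms @ 69/7 + 176.125ms (3/7)
18. 4227.006ms @ 72/7 + 176.125ms (3/7)
19. 4403.131ms @ 75/7 + 176.125ms (3/7)
20. 4579.256ms @ 78/7 + 176.125ms (3/7)
21. 4755.382ms @ 81/7 + 176.125ms (3/7)

note 18 onset = 72/7b = 4227.006ms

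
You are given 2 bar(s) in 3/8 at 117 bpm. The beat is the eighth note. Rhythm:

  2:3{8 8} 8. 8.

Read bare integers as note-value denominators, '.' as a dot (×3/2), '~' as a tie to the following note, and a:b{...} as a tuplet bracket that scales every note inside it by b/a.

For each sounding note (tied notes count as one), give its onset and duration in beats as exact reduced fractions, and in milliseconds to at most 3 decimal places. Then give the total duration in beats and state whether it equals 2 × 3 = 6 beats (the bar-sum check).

1) 0.0ms=0b +769.231ms=3/2b
2) 769.231ms=3/2b +769.231ms=3/2b
3) 1538.462ms=3b +769.231ms=3/2b
4) 2307.692ms=9/2b +769.231ms=3/2b
Σ=6b of 6 (117bpm 3/8) — PASS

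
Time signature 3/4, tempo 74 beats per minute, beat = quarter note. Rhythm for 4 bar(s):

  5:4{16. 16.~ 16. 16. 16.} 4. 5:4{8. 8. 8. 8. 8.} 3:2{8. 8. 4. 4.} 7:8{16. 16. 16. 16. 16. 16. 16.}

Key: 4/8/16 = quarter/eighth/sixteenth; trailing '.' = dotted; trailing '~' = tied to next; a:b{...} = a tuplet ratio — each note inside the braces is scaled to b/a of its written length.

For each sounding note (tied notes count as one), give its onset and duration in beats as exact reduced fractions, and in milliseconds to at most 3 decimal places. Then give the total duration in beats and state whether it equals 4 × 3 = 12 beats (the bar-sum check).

1) 0.0ms=0b +243.243ms=3/10b
2) 243.243ms=3/10b +486.486ms=3/5b
3) 729.73ms=9/10b +243.243ms=3/10b
4) 972.973ms=6/5b +243.243ms=3/10b
5) 1216.216ms=3/2b +1216.216ms=3/2b
6) 2432.432ms=3b +486.486ms=3/5b
7) 2918.919ms=18/5b +486.486ms=3/5b
8) 3405.405ms=21/5b +486.486ms=3/5b
9) 3891.892ms=24/5b +486.486ms=3/5b
10) 4378.378ms=27/5b +486.486ms=3/5b
11) 4864.865ms=6b +405.405ms=1/2b
12) 5270.27ms=13/2b +405.405ms=1/2b
13) 5675.676ms=7b +810.811ms=1b
14) 6486.486ms=8b +810.811ms=1b
15) 7297.297ms=9b +347.49ms=3/7b
16) 7644.788ms=66/7b +347.49ms=3/7b
17) 7992.278ms=69/7b +347.49ms=3/7b
18) 8339.768ms=72/7b +347.49ms=3/7b
19) 8687.259ms=75/7b +347.49ms=3/7b
20) 9034.749ms=78/7b +347.49ms=3/7b
21) 9382.239ms=81/7b +347.49ms=3/7b
Σ=12b of 12 (74bpm 3/4) — PASS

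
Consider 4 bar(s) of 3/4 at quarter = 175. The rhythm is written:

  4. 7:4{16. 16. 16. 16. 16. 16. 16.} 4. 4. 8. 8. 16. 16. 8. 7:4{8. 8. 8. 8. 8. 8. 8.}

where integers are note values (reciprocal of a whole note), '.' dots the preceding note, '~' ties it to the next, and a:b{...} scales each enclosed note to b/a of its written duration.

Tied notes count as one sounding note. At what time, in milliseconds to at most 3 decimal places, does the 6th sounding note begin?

note 6 onset = 33/14b = 808.163ms

1. 0.0ms @ 0 + 514.286ms (3/2)
2. 514.286ms @ 3/2 + 73.469ms (3/14)
3. 587.755ms @ 12/7 + 73.469ms (3/14)
4. 661.224ms @ 27/14 + 73.469ms (3/14)
5. 734.694ms @ 15/7 + 73.469ms (3/14)
6. 808.163ms @ 33/14 + 73.469ms (3/14)
7. 881.633ms @ 18/7 + 73.469ms (3/14)
8. 955.102ms @ 39/14 + 73.469ms (3/14)
9. 1028.571ms @ 3 + 514.286ms (3/2)
10. 1542.857ms @ 9/2 + 514.286ms (3/2)
11. 2057.143ms @ 6 + 257.143ms (3/4)
12. 2314.286ms @ 27/4 + 257.143ms (3/4)
13. 2571.429ms @ 15/2 + 128.571ms (3/8)
14. 2700.0ms @ 63/8 + 128.571ms (3/8)
15. 2828.571ms @ 33/4 + 257.143ms (3/4)
16. 3085.714ms @ 9 + 146.939ms (3/7)
17. 3232.653ms @ 66/7 + 146.939ms (3/7)
18. 3379.592ms @ 69/7 + 146.939ms (3/7)
19. 3526.531ms @ 72/7 + 146.939ms (3/7)
20. 3673.469ms @ 75/7 + 146.939ms (3/7)
21. 3820.408ms @ 78/7 + 146.939ms (3/7)
22. 3967.347ms @ 81/7 + 146.939ms (3/7)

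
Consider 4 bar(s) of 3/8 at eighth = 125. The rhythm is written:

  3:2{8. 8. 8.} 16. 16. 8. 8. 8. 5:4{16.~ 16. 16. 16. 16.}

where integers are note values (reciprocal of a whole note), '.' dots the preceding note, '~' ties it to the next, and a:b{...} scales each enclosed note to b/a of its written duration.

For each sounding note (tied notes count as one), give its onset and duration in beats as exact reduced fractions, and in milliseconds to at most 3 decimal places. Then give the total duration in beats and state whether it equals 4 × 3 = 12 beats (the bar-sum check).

1) 0.0ms=0b +480.0ms=1b
2) 480.0ms=1b +480.0ms=1b
3) 960.0ms=2b +480.0ms=1b
4) 1440.0ms=3b +360.0ms=3/4b
5) 1800.0ms=15/4b +360.0ms=3/4b
6) 2160.0ms=9/2b +720.0ms=3/2b
7) 2880.0ms=6b +720.0ms=3/2b
8) 3600.0ms=15/2b +720.0ms=3/2b
9) 4320.0ms=9b +576.0ms=6/5b
10) 4896.0ms=51/5b +288.0ms=3/5b
11) 5184.0ms=54/5b +288.0ms=3/5b
12) 5472.0ms=57/5b +288.0ms=3/5b
Σ=12b of 12 (125bpm 3/8) — PASS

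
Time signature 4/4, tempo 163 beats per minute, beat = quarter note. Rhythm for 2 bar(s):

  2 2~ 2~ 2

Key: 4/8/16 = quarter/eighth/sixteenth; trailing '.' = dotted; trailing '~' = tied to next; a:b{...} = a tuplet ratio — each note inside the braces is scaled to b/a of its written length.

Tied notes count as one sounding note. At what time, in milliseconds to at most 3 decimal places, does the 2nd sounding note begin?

1. 0.0ms @ 0 + 736.196ms (2)
2. 736.196ms @ 2 + 2208.589ms (6)

note 2 onset = 2b = 736.196ms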